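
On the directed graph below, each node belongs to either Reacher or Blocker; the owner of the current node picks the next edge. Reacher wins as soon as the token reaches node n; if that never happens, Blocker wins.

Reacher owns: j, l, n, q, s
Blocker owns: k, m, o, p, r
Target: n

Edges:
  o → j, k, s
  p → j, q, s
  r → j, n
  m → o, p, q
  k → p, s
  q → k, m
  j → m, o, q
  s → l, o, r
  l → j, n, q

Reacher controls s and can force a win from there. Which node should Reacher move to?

A0 = {n}
A1: add {l} — l (Reacher) has l→n.
A2: add {s} — s (Reacher) has s→l.
A3 = A2; e.g. j (Reacher) has no edge into A2. Fixed point.
From s, successor l is in the attractor (rank 1); the other successors o, r are not.

l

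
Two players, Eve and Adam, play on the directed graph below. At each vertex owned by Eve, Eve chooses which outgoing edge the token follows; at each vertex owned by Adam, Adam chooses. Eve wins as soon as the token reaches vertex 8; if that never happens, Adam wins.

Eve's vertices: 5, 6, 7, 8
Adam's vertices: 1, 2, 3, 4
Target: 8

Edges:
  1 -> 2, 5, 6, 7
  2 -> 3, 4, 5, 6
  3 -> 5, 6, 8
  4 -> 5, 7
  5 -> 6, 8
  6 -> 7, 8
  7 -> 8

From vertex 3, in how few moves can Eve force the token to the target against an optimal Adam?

2

A0 = {8}
A1: add {5, 6, 7} — 5 (Eve) has 5→8; 6 (Eve) has 6→8; 7 (Eve) has 7→8.
A2: add {3, 4} — 3 (Adam): all of {5, 6, 8} already in; 4 (Adam): all of {5, 7} already in.
3 enters the attractor at level 2, so Eve can force the target in 2 moves from there.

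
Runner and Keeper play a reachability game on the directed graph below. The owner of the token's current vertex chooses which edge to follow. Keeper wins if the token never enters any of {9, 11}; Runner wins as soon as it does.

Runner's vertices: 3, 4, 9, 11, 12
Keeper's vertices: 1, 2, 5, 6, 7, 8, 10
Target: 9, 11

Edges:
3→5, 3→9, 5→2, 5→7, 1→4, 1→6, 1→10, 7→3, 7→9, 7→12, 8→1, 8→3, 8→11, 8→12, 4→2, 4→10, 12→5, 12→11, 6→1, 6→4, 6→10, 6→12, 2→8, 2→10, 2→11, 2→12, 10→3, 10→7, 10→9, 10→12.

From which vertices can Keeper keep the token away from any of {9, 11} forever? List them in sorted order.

A0 = {9, 11}
A1: add {3, 12} — 3 (Runner) has 3→9; 12 (Runner) has 12→11.
A2: add {7} — 7 (Keeper): all of {3, 9, 12} already in.
A3: add {10} — 10 (Keeper): all of {3, 7, 9, 12} already in.
A4: add {4} — 4 (Runner) has 4→10.
A5 = A4; e.g. 1 (Keeper) can still go to 6. Fixed point.
Runner's attractor = {3, 4, 7, 9, 10, 11, 12}; Keeper avoids the target exactly from the complement.

1, 2, 5, 6, 8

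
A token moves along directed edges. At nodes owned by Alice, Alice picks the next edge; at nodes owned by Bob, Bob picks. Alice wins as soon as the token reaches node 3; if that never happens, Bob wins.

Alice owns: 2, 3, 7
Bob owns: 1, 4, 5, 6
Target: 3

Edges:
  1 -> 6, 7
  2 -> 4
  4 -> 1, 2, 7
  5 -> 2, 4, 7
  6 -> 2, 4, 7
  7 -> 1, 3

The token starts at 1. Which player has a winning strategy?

Bob

A0 = {3}
A1: add {7} — 7 (Alice) has 7→3.
A2 = A1; e.g. 1 (Bob) can still go to 6. Fixed point.
1 never enters the attractor, so Bob can avoid the target forever.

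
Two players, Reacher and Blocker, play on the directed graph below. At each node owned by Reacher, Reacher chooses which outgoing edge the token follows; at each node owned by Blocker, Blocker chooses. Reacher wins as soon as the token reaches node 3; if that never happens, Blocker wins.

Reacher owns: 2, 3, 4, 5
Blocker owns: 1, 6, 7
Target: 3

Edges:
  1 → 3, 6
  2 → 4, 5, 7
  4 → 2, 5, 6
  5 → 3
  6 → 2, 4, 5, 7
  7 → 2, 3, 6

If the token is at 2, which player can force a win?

Reacher

A0 = {3}
A1: add {5} — 5 (Reacher) has 5→3.
A2: add {2, 4} — 2 (Reacher) has 2→5; 4 (Reacher) has 4→5.
A3 = A2; e.g. 1 (Blocker) can still go to 6. Fixed point.
2 ∈ A2, so Reacher can force the target.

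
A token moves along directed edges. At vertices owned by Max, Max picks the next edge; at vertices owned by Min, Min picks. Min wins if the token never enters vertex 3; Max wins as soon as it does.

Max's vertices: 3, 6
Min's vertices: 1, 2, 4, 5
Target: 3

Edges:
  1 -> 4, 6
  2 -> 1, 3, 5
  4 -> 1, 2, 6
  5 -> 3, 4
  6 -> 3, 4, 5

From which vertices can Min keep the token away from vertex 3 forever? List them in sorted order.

A0 = {3}
A1: add {6} — 6 (Max) has 6→3.
A2 = A1; e.g. 1 (Min) can still go to 4. Fixed point.
Max's attractor = {3, 6}; Min avoids the target exactly from the complement.

1, 2, 4, 5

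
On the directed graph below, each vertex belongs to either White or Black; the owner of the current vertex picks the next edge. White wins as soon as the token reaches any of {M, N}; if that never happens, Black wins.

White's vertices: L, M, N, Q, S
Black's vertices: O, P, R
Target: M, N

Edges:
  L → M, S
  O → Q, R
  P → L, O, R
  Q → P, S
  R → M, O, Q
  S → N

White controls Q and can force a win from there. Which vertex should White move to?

A0 = {M, N}
A1: add {L, S} — L (White) has L→M; S (White) has S→N.
A2: add {Q} — Q (White) has Q→S.
A3 = A2; e.g. O (Black) can still go to R. Fixed point.
From Q, successor S is in the attractor (rank 1); the other successor P is not.

S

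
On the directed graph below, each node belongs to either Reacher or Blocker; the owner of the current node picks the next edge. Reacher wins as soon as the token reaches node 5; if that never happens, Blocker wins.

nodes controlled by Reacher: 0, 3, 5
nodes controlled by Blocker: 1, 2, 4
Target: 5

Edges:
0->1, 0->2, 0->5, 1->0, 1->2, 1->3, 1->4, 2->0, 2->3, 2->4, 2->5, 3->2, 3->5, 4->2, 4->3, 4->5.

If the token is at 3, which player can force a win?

A0 = {5}
A1: add {0, 3} — 0 (Reacher) has 0→5; 3 (Reacher) has 3→5.
A2 = A1; e.g. 1 (Blocker) can still go to 2. Fixed point.
3 ∈ A1, so Reacher can force the target.

Reacher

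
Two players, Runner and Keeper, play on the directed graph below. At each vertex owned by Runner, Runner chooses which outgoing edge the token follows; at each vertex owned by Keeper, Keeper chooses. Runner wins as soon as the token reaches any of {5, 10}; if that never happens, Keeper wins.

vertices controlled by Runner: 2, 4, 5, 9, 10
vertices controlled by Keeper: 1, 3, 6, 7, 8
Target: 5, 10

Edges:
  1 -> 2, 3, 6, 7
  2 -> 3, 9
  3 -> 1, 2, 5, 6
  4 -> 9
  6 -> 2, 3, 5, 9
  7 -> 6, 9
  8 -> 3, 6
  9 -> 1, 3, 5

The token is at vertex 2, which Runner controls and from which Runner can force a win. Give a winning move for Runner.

A0 = {5, 10}
A1: add {9} — 9 (Runner) has 9→5.
A2: add {2, 4} — 2 (Runner) has 2→9; 4 (Runner) has 4→9.
A3 = A2; e.g. 1 (Keeper) can still go to 3. Fixed point.
From 2, successor 9 is in the attractor (rank 1); the other successor 3 is not.

9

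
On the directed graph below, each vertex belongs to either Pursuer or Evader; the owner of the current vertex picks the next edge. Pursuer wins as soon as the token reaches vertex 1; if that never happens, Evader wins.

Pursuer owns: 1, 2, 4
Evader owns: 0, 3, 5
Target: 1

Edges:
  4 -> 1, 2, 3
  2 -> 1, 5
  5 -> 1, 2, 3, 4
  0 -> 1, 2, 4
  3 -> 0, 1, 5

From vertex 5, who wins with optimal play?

Evader

A0 = {1}
A1: add {2, 4} — 2 (Pursuer) has 2→1; 4 (Pursuer) has 4→1.
A2: add {0} — 0 (Evader): all of {1, 2, 4} already in.
A3 = A2; e.g. 3 (Evader) can still go to 5. Fixed point.
5 never enters the attractor, so Evader can avoid the target forever.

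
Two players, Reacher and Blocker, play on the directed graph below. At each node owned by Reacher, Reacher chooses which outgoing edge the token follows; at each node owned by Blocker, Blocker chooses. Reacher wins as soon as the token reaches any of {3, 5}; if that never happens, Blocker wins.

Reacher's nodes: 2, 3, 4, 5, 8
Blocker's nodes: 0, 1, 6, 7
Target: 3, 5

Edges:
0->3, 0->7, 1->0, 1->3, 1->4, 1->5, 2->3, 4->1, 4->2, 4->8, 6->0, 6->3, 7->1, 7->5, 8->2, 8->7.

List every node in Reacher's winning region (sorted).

A0 = {3, 5}
A1: add {2} — 2 (Reacher) has 2→3.
A2: add {4, 8} — 4 (Reacher) has 4→2; 8 (Reacher) has 8→2.
A3 = A2; e.g. 0 (Blocker) can still go to 7. Fixed point.
Reacher's winning region = {2, 3, 4, 5, 8}.

2, 3, 4, 5, 8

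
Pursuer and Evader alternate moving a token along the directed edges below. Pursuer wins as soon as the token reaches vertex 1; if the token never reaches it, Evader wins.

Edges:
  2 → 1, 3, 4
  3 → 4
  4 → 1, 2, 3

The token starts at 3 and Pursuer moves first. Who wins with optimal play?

Track states (vertex, player-to-move).
A0 = {(1,Pursuer), (1,Evader)}
A1: add {(2,Pursuer), (4,Pursuer)}.
A2: add {(3,Evader)}.
A3 = A2; e.g. (2,Evader) stays out. (3,Pursuer) never enters ⇒ Evader avoids the target.

Evader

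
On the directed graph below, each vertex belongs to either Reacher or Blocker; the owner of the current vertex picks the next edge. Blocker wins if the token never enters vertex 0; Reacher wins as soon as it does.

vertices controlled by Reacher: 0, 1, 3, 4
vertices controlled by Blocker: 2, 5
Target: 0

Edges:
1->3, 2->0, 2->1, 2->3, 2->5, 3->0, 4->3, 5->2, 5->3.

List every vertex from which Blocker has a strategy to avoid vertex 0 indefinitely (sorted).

2, 5

A0 = {0}
A1: add {3} — 3 (Reacher) has 3→0.
A2: add {1, 4} — 1 (Reacher) has 1→3; 4 (Reacher) has 4→3.
A3 = A2; e.g. 2 (Blocker) can still go to 5. Fixed point.
Reacher's attractor = {0, 1, 3, 4}; Blocker avoids the target exactly from the complement.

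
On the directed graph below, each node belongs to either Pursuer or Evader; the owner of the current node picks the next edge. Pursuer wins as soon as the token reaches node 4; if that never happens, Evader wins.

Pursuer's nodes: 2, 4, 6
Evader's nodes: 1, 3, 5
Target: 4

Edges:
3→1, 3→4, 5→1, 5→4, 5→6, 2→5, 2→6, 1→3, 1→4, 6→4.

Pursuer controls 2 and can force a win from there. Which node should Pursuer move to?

6

A0 = {4}
A1: add {6} — 6 (Pursuer) has 6→4.
A2: add {2} — 2 (Pursuer) has 2→6.
A3 = A2; e.g. 1 (Evader) can still go to 3. Fixed point.
From 2, successor 6 is in the attractor (rank 1); the other successor 5 is not.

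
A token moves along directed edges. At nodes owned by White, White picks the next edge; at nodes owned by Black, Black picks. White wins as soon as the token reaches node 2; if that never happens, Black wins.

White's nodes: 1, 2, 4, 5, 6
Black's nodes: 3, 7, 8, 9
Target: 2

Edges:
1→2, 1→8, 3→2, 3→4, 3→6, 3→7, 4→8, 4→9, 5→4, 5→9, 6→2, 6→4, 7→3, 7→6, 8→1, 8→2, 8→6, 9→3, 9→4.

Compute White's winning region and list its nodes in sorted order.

A0 = {2}
A1: add {1, 6} — 1 (White) has 1→2; 6 (White) has 6→2.
A2: add {8} — 8 (Black): all of {1, 2, 6} already in.
A3: add {4} — 4 (White) has 4→8.
A4: add {5} — 5 (White) has 5→4.
A5 = A4; e.g. 3 (Black) can still go to 7. Fixed point.
White's winning region = {1, 2, 4, 5, 6, 8}.

1, 2, 4, 5, 6, 8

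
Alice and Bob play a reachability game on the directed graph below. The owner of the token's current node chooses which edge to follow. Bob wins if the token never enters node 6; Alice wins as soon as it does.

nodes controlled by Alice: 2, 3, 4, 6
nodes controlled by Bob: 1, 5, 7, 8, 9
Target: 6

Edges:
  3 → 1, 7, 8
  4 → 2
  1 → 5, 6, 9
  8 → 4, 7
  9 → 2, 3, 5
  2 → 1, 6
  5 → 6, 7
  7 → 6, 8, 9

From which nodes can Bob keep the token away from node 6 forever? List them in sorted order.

A0 = {6}
A1: add {2} — 2 (Alice) has 2→6.
A2: add {4} — 4 (Alice) has 4→2.
A3 = A2; e.g. 1 (Bob) can still go to 5. Fixed point.
Alice's attractor = {2, 4, 6}; Bob avoids the target exactly from the complement.

1, 3, 5, 7, 8, 9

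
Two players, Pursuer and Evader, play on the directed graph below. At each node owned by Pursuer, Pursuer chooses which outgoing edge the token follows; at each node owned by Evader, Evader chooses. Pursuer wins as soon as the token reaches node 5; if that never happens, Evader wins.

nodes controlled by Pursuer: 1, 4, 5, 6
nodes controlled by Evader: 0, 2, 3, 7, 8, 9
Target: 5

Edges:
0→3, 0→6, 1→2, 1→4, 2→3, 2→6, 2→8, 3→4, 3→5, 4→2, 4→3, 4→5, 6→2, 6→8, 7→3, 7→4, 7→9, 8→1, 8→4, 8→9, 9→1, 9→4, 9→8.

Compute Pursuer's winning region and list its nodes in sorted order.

1, 3, 4, 5

A0 = {5}
A1: add {4} — 4 (Pursuer) has 4→5.
A2: add {1, 3} — 1 (Pursuer) has 1→4; 3 (Evader): all of {4, 5} already in.
A3 = A2; e.g. 0 (Evader) can still go to 6. Fixed point.
Pursuer's winning region = {1, 3, 4, 5}.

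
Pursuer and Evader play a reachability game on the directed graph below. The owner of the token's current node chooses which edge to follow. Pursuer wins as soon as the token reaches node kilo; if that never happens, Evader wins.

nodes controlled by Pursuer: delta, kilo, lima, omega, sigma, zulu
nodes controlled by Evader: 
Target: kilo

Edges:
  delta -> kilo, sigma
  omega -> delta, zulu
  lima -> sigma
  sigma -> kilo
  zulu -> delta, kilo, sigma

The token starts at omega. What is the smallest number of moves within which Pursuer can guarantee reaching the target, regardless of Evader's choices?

2

A0 = {kilo}
A1: add {delta, sigma, zulu} — delta (Pursuer) has delta→kilo; zulu (Pursuer) has zulu→kilo; sigma (Pursuer) has sigma→kilo.
A2: add {lima, omega} — lima (Pursuer) has lima→sigma; omega (Pursuer) has omega→delta.
A2 = all vertices. Fixed point.
omega enters the attractor at level 2, so Pursuer can force the target in 2 moves from there.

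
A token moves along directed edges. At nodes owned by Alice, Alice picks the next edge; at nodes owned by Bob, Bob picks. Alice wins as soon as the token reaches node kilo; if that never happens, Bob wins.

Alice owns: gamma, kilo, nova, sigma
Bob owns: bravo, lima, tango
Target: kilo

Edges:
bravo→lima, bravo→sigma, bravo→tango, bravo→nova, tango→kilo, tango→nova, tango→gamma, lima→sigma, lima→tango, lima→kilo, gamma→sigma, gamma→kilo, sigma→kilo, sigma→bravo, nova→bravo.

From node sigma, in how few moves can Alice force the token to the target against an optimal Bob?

1

A0 = {kilo}
A1: add {gamma, sigma} — sigma (Alice) has sigma→kilo; gamma (Alice) has gamma→kilo.
A2 = A1; e.g. lima (Bob) can still go to tango. Fixed point.
sigma enters the attractor at level 1, so Alice can force the target in 1 move from there.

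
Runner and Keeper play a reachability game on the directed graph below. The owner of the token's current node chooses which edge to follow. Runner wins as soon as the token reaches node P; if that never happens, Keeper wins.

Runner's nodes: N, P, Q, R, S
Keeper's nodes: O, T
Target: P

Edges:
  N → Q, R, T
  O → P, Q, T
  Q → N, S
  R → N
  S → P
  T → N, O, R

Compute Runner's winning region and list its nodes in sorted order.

A0 = {P}
A1: add {S} — S (Runner) has S→P.
A2: add {Q} — Q (Runner) has Q→S.
A3: add {N} — N (Runner) has N→Q.
A4: add {R} — R (Runner) has R→N.
A5 = A4; e.g. O (Keeper) can still go to T. Fixed point.
Runner's winning region = {N, P, Q, R, S}.

N, P, Q, R, S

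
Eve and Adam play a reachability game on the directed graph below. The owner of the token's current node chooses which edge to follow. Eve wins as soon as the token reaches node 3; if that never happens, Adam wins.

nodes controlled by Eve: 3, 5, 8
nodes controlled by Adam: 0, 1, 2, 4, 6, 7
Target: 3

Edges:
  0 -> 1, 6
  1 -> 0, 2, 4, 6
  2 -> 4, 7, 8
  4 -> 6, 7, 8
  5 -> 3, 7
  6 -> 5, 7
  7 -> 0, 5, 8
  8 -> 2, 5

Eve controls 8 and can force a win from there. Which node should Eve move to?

5

A0 = {3}
A1: add {5} — 5 (Eve) has 5→3.
A2: add {8} — 8 (Eve) has 8→5.
A3 = A2; e.g. 0 (Adam) can still go to 1. Fixed point.
From 8, successor 5 is in the attractor (rank 1); the other successor 2 is not.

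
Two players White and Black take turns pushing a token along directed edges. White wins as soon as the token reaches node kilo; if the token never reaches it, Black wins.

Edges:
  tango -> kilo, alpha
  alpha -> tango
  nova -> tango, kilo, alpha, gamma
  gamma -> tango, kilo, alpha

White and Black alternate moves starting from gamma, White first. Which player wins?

Track states (vertex, player-to-move).
A0 = {(kilo,White), (kilo,Black)}
A1: add {(tango,White), (nova,White), (gamma,White)}.
(gamma,White) ∈ A1 ⇒ White forces the target.

White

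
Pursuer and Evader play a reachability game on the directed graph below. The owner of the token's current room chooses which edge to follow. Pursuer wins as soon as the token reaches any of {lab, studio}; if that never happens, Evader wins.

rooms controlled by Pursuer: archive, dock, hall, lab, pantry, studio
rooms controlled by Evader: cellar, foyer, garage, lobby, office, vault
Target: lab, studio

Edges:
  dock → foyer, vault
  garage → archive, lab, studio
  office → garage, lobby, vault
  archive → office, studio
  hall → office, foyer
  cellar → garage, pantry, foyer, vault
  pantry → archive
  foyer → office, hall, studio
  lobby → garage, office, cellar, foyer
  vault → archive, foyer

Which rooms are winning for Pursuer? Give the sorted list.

archive, garage, lab, pantry, studio

A0 = {lab, studio}
A1: add {archive} — archive (Pursuer) has archive→studio.
A2: add {garage, pantry} — garage (Evader): all of {archive, lab, studio} already in; pantry (Pursuer) has pantry→archive.
A3 = A2; e.g. dock (Pursuer) has no edge into A2. Fixed point.
Pursuer's winning region = {archive, garage, lab, pantry, studio}.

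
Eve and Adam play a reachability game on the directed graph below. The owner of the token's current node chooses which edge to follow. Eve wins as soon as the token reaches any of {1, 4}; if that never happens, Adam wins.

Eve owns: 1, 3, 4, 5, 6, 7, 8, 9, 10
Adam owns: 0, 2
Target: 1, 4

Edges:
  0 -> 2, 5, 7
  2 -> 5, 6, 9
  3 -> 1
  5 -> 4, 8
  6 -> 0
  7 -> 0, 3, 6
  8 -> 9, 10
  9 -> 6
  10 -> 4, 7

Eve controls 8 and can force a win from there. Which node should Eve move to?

10

A0 = {1, 4}
A1: add {3, 5, 10} — 3 (Eve) has 3→1; 5 (Eve) has 5→4; 10 (Eve) has 10→4.
A2: add {7, 8} — 7 (Eve) has 7→3; 8 (Eve) has 8→10.
A3 = A2; e.g. 0 (Adam) can still go to 2. Fixed point.
From 8, successor 10 is in the attractor (rank 1); the other successor 9 is not.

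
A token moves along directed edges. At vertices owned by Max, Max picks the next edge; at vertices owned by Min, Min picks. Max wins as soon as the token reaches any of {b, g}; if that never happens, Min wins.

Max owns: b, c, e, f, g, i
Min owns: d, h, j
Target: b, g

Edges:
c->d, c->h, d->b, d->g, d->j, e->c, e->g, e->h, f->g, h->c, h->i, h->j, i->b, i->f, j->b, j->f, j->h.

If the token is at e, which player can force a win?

Max

A0 = {b, g}
A1: add {e, f, i} — e (Max) has e→g; f (Max) has f→g; i (Max) has i→b.
A2 = A1; e.g. c (Max) has no edge into A1. Fixed point.
e ∈ A1, so Max can force the target.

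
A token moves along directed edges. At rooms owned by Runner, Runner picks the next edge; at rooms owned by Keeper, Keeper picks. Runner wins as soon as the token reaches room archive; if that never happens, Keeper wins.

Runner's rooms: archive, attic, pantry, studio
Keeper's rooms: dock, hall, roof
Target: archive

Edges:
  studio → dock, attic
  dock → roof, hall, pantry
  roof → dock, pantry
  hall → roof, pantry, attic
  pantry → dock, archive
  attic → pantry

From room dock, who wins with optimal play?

Keeper

A0 = {archive}
A1: add {pantry} — pantry (Runner) has pantry→archive.
A2: add {attic} — attic (Runner) has attic→pantry.
A3: add {studio} — studio (Runner) has studio→attic.
A4 = A3; e.g. dock (Keeper) can still go to roof. Fixed point.
dock never enters the attractor, so Keeper can avoid the target forever.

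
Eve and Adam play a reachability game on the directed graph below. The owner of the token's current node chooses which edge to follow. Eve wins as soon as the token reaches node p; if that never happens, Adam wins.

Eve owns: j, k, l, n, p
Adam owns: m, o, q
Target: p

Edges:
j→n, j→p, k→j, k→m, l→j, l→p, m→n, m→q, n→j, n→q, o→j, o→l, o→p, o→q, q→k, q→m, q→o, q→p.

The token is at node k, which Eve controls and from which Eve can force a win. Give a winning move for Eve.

A0 = {p}
A1: add {j, l} — j (Eve) has j→p; l (Eve) has l→p.
A2: add {k, n} — k (Eve) has k→j; n (Eve) has n→j.
A3 = A2; e.g. m (Adam) can still go to q. Fixed point.
From k, successor j is in the attractor (rank 1); the other successor m is not.

j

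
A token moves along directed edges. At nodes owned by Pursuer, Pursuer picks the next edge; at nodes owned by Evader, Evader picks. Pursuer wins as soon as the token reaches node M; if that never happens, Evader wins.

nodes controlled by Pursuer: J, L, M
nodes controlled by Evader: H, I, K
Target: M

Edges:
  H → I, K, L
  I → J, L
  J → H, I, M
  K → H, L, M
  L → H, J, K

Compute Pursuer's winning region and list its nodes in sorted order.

A0 = {M}
A1: add {J} — J (Pursuer) has J→M.
A2: add {L} — L (Pursuer) has L→J.
A3: add {I} — I (Evader): all of {J, L} already in.
A4 = A3; e.g. H (Evader) can still go to K. Fixed point.
Pursuer's winning region = {I, J, L, M}.

I, J, L, M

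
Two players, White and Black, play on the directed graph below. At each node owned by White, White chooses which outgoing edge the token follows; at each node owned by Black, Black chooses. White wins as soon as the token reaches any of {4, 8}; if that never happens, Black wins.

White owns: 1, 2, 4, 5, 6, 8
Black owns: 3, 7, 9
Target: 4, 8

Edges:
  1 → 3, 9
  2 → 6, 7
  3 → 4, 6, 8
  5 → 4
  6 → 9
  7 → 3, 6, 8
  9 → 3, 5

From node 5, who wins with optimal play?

A0 = {4, 8}
A1: add {5} — 5 (White) has 5→4.
A2 = A1; e.g. 1 (White) has no edge into A1. Fixed point.
5 ∈ A1, so White can force the target.

White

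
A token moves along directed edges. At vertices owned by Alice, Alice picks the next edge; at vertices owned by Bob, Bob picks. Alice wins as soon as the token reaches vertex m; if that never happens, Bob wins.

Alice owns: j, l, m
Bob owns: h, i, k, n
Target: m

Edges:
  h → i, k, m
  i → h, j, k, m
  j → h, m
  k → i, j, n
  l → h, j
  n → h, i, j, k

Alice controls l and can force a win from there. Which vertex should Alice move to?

A0 = {m}
A1: add {j} — j (Alice) has j→m.
A2: add {l} — l (Alice) has l→j.
A3 = A2; e.g. h (Bob) can still go to i. Fixed point.
From l, successor j is in the attractor (rank 1); the other successor h is not.

j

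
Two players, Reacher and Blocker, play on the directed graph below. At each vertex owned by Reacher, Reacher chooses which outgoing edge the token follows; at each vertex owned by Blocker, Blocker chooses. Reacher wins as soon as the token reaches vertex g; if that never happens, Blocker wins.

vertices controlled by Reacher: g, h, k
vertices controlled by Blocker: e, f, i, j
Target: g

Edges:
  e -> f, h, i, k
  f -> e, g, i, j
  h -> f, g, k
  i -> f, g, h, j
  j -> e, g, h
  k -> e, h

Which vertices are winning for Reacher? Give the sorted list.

g, h, k

A0 = {g}
A1: add {h} — h (Reacher) has h→g.
A2: add {k} — k (Reacher) has k→h.
A3 = A2; e.g. e (Blocker) can still go to f. Fixed point.
Reacher's winning region = {g, h, k}.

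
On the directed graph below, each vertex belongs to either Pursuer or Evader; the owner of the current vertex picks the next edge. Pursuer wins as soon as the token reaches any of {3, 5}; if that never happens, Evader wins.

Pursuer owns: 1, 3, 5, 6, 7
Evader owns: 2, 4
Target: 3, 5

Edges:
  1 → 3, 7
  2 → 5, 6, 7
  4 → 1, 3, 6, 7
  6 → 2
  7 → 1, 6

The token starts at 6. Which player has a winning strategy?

Evader

A0 = {3, 5}
A1: add {1} — 1 (Pursuer) has 1→3.
A2: add {7} — 7 (Pursuer) has 7→1.
A3 = A2; e.g. 2 (Evader) can still go to 6. Fixed point.
6 never enters the attractor, so Evader can avoid the target forever.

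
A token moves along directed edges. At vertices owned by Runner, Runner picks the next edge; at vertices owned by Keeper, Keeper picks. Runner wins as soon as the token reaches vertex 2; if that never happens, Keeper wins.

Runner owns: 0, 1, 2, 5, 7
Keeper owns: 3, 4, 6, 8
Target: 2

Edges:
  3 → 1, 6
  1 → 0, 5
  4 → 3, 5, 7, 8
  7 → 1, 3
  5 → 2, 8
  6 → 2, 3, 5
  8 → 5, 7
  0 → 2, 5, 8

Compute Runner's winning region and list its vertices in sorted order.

A0 = {2}
A1: add {0, 5} — 0 (Runner) has 0→2; 5 (Runner) has 5→2.
A2: add {1} — 1 (Runner) has 1→0.
A3: add {7} — 7 (Runner) has 7→1.
A4: add {8} — 8 (Keeper): all of {5, 7} already in.
A5 = A4; e.g. 3 (Keeper) can still go to 6. Fixed point.
Runner's winning region = {0, 1, 2, 5, 7, 8}.

0, 1, 2, 5, 7, 8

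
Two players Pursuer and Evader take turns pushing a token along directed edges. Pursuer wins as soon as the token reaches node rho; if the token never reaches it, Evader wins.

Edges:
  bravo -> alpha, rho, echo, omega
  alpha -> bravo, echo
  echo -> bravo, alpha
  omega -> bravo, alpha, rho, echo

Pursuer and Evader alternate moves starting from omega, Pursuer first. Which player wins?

Pursuer

Track states (vertex, player-to-move).
A0 = {(rho,Pursuer), (rho,Evader)}
A1: add {(bravo,Pursuer), (omega,Pursuer)}.
(omega,Pursuer) ∈ A1 ⇒ Pursuer forces the target.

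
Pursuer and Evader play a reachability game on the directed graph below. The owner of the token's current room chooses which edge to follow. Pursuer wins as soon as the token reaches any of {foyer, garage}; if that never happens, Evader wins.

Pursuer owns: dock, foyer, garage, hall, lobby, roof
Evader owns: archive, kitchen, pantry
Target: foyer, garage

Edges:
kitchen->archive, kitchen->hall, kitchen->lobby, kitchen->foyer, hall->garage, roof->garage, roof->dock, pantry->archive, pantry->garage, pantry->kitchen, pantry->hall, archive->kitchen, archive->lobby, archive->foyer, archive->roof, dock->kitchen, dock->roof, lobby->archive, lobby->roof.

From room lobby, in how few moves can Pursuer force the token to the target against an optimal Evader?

2

A0 = {foyer, garage}
A1: add {hall, roof} — hall (Pursuer) has hall→garage; roof (Pursuer) has roof→garage.
A2: add {dock, lobby} — dock (Pursuer) has dock→roof; lobby (Pursuer) has lobby→roof.
A3 = A2; e.g. archive (Evader) can still go to kitchen. Fixed point.
lobby enters the attractor at level 2, so Pursuer can force the target in 2 moves from there.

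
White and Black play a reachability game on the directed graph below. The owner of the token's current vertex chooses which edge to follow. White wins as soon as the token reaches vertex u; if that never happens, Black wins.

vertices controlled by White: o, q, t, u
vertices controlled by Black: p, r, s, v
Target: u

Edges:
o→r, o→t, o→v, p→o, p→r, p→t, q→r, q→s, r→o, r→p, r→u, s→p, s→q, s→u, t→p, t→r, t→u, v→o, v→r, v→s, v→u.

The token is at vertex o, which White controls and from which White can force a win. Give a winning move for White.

A0 = {u}
A1: add {t} — t (White) has t→u.
A2: add {o} — o (White) has o→t.
A3 = A2; e.g. p (Black) can still go to r. Fixed point.
From o, successor t is in the attractor (rank 1); the other successors r, v are not.

t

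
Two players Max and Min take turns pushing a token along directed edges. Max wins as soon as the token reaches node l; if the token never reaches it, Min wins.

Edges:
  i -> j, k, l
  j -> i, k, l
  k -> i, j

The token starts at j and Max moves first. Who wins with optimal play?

Track states (vertex, player-to-move).
A0 = {(l,Max), (l,Min)}
A1: add {(i,Max), (j,Max)}.
(j,Max) ∈ A1 ⇒ Max forces the target.

Max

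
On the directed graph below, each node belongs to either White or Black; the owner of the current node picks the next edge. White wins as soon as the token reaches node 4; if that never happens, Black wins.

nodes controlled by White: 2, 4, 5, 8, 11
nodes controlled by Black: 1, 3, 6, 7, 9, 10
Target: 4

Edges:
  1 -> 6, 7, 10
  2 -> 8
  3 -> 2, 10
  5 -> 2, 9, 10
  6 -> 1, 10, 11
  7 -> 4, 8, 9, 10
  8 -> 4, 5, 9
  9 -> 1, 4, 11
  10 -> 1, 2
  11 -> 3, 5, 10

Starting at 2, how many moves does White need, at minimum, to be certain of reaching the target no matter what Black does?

A0 = {4}
A1: add {8} — 8 (White) has 8→4.
A2: add {2} — 2 (White) has 2→8.
2 enters the attractor at level 2, so White can force the target in 2 moves from there.

2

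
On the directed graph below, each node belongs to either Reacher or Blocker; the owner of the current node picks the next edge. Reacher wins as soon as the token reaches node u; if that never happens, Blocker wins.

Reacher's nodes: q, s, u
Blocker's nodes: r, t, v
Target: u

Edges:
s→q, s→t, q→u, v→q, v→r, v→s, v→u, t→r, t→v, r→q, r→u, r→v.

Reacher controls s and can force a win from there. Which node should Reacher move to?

A0 = {u}
A1: add {q} — q (Reacher) has q→u.
A2: add {s} — s (Reacher) has s→q.
A3 = A2; e.g. r (Blocker) can still go to v. Fixed point.
From s, successor q is in the attractor (rank 1); the other successor t is not.

q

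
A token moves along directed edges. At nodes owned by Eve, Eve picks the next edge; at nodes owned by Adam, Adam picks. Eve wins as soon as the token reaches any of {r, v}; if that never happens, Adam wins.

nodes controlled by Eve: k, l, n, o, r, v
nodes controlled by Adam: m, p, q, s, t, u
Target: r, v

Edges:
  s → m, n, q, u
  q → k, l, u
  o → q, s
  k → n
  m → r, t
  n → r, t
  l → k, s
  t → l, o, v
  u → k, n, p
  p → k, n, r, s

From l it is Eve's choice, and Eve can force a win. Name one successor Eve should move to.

A0 = {r, v}
A1: add {n} — n (Eve) has n→r.
A2: add {k} — k (Eve) has k→n.
A3: add {l} — l (Eve) has l→k.
A4 = A3; e.g. m (Adam) can still go to t. Fixed point.
From l, successor k is in the attractor (rank 2); the other successor s is not.

k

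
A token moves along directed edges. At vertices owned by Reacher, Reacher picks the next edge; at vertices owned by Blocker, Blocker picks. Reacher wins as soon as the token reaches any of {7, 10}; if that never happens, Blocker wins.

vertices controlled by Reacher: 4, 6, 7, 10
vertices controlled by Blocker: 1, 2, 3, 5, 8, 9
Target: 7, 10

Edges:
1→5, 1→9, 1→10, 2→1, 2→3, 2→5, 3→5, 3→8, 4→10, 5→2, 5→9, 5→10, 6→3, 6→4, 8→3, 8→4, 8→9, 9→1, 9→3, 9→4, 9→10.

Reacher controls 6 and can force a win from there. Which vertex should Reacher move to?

A0 = {7, 10}
A1: add {4} — 4 (Reacher) has 4→10.
A2: add {6} — 6 (Reacher) has 6→4.
A3 = A2; e.g. 1 (Blocker) can still go to 5. Fixed point.
From 6, successor 4 is in the attractor (rank 1); the other successor 3 is not.

4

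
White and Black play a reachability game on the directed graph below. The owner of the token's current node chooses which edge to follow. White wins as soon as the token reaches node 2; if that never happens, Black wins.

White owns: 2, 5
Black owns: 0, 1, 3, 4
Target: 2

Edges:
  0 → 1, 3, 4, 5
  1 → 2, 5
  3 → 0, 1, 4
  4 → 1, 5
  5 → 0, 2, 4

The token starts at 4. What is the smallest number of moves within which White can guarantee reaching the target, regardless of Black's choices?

A0 = {2}
A1: add {5} — 5 (White) has 5→2.
A2: add {1} — 1 (Black): all of {2, 5} already in.
A3: add {4} — 4 (Black): all of {1, 5} already in.
A4 = A3; e.g. 0 (Black) can still go to 3. Fixed point.
4 enters the attractor at level 3, so White can force the target in 3 moves from there.

3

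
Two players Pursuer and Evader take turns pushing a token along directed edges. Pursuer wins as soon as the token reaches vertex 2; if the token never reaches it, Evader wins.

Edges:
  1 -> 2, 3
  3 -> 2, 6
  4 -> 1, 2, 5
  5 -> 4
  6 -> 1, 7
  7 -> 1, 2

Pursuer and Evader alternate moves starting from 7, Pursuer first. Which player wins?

Pursuer

Track states (vertex, player-to-move).
A0 = {(2,Pursuer), (2,Evader)}
A1: add {(1,Pursuer), (3,Pursuer), (4,Pursuer), (7,Pursuer)}.
(7,Pursuer) ∈ A1 ⇒ Pursuer forces the target.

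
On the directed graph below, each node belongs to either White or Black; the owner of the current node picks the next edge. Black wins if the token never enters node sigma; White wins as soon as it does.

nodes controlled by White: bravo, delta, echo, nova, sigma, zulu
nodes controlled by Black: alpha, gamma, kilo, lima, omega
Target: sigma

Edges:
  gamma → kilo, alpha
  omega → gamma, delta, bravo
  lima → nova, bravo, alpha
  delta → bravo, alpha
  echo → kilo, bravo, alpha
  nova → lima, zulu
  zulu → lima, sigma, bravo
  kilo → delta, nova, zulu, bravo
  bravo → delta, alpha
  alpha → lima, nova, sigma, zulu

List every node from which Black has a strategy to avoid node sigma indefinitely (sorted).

alpha, bravo, delta, echo, gamma, kilo, lima, omega

A0 = {sigma}
A1: add {zulu} — zulu (White) has zulu→sigma.
A2: add {nova} — nova (White) has nova→zulu.
A3 = A2; e.g. gamma (Black) can still go to kilo. Fixed point.
White's attractor = {nova, sigma, zulu}; Black avoids the target exactly from the complement.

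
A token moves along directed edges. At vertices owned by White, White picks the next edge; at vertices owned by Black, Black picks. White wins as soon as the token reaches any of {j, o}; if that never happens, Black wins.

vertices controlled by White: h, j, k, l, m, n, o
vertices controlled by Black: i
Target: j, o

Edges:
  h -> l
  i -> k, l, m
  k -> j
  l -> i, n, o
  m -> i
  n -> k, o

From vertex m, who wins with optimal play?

A0 = {j, o}
A1: add {k, l, n} — k (White) has k→j; l (White) has l→o; n (White) has n→o.
A2: add {h} — h (White) has h→l.
A3 = A2; e.g. i (Black) can still go to m. Fixed point.
m never enters the attractor, so Black can avoid the target forever.

Black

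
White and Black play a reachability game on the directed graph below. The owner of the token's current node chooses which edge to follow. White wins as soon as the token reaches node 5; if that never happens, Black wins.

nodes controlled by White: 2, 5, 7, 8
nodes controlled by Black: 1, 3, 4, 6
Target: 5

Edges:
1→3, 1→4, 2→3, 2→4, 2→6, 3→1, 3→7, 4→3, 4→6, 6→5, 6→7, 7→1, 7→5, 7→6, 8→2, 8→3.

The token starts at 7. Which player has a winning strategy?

A0 = {5}
A1: add {7} — 7 (White) has 7→5.
7 ∈ A1, so White can force the target.

White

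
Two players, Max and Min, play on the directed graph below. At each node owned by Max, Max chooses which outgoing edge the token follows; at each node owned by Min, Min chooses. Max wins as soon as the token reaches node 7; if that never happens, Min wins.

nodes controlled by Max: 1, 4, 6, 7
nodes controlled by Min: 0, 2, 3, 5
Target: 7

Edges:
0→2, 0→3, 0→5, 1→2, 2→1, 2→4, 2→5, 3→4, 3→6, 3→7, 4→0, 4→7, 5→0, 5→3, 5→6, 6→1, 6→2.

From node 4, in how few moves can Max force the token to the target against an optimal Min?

A0 = {7}
A1: add {4} — 4 (Max) has 4→7.
A2 = A1; e.g. 0 (Min) can still go to 2. Fixed point.
4 enters the attractor at level 1, so Max can force the target in 1 move from there.

1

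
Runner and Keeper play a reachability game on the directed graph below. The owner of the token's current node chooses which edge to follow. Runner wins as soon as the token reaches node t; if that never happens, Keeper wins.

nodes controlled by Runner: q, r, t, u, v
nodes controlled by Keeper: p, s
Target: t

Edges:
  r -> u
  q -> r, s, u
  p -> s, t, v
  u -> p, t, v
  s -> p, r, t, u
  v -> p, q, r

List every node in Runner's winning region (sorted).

q, r, t, u, v

A0 = {t}
A1: add {u} — u (Runner) has u→t.
A2: add {q, r} — q (Runner) has q→u; r (Runner) has r→u.
A3: add {v} — v (Runner) has v→q.
A4 = A3; e.g. p (Keeper) can still go to s. Fixed point.
Runner's winning region = {q, r, t, u, v}.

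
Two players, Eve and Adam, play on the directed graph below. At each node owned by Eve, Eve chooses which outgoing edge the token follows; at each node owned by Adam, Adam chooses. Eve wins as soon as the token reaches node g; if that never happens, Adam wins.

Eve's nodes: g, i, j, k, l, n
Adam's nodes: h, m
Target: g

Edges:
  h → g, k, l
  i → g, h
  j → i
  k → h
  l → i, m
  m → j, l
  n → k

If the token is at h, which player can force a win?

A0 = {g}
A1: add {i} — i (Eve) has i→g.
A2: add {j, l} — j (Eve) has j→i; l (Eve) has l→i.
A3: add {m} — m (Adam): all of {j, l} already in.
A4 = A3; e.g. h (Adam) can still go to k. Fixed point.
h never enters the attractor, so Adam can avoid the target forever.

Adam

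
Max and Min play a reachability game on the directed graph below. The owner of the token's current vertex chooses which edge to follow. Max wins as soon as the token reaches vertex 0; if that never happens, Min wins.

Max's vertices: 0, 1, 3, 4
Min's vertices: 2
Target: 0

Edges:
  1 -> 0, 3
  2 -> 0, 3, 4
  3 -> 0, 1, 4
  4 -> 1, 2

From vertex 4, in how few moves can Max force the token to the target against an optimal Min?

2

A0 = {0}
A1: add {1, 3} — 1 (Max) has 1→0; 3 (Max) has 3→0.
A2: add {4} — 4 (Max) has 4→1.
4 enters the attractor at level 2, so Max can force the target in 2 moves from there.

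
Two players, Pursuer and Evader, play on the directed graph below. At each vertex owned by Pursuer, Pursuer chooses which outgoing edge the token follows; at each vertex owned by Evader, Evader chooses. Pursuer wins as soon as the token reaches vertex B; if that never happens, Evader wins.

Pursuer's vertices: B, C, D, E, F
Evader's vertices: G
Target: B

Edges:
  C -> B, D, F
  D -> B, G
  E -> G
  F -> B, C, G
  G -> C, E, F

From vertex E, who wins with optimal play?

Evader

A0 = {B}
A1: add {C, D, F} — C (Pursuer) has C→B; D (Pursuer) has D→B; F (Pursuer) has F→B.
A2 = A1; e.g. E (Pursuer) has no edge into A1. Fixed point.
E never enters the attractor, so Evader can avoid the target forever.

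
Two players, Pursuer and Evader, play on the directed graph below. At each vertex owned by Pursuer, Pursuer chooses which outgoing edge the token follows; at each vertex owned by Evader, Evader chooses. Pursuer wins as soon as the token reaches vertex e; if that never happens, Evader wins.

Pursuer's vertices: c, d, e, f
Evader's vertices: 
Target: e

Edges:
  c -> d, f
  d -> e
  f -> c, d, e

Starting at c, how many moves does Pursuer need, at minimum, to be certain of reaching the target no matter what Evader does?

A0 = {e}
A1: add {d, f} — d (Pursuer) has d→e; f (Pursuer) has f→e.
A2: add {c} — c (Pursuer) has c→d.
A2 = all vertices. Fixed point.
c enters the attractor at level 2, so Pursuer can force the target in 2 moves from there.

2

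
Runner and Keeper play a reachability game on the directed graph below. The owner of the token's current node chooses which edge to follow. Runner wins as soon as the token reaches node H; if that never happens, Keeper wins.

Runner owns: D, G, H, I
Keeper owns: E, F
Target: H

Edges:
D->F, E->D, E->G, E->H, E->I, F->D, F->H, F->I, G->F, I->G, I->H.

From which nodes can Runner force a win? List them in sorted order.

H, I

A0 = {H}
A1: add {I} — I (Runner) has I→H.
A2 = A1; e.g. D (Runner) has no edge into A1. Fixed point.
Runner's winning region = {H, I}.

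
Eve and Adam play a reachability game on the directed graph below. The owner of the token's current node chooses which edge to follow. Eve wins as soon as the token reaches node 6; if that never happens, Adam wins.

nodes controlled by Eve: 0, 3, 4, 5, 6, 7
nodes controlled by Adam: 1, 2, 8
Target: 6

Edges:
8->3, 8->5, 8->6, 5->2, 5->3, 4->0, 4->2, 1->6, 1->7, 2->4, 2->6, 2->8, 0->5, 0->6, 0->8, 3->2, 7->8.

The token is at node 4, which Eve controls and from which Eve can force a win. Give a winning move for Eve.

A0 = {6}
A1: add {0} — 0 (Eve) has 0→6.
A2: add {4} — 4 (Eve) has 4→0.
A3 = A2; e.g. 1 (Adam) can still go to 7. Fixed point.
From 4, successor 0 is in the attractor (rank 1); the other successor 2 is not.

0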